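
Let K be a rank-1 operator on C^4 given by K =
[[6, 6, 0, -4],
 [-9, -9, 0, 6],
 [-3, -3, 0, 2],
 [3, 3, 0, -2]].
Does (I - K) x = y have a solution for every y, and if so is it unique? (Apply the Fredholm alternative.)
(I - K) is invertible (det(I - K) = 6 ≠ 0), so for every y in C^4 the equation (I - K) x = y has a unique solution.

K has rank 1, so it is an outer product K = u v^T: every row of K is a multiple of one row vector. Reading off the entries, u = (-2, 3, 1, -1) and v = (-3, -3, 0, 2) (row i of K equals u_i·v^T). A rank-one matrix u v^T satisfies K u = u (v·u) and kills the (3)-dimensional subspace v^⊥, so its characteristic polynomial is lambda^3 (lambda - v·u) with v·u = tr K = -5. Hence the eigenvalues of I - K are 1 (multiplicity 3) and 1 - (-5) = 6, so det(I - K) = 6. (Direct check: I - K =
[[-5, -6, 0, 4],
 [9, 10, 0, -6],
 [3, 3, 1, -2],
 [-3, -3, 0, 3]]
has determinant 6.) The finite-dimensional Fredholm alternative says: either (I - K) is invertible, or ker(I - K) ≠ {0} and then range(I - K) = ker((I - K)^*)^⊥, with dim ker(I - K) = dim ker((I - K)^*). Since det(I - K) ≠ 0, 1 is not an eigenvalue of K and ker(I - K) = {0}, so we are in the first case: for every y there is a unique x = (I - K)^(-1) y. Explicitly, by the Sherman–Morrison formula, (I - u v^T)^(-1) = I + u v^T/(1 - v·u), i.e. (I - K)^(-1) = I + K/(6).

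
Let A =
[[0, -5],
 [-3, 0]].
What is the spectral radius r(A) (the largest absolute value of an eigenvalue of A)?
r(A) = sqrt(60)/2 ≈ 3.873

The eigenvalues of A are the roots of its characteristic polynomial. With M = A (coefficients from the trace and determinant):
  p(λ) = det(λ I - M) = λ^2 - 15.
For λ^2 - 15 the discriminant is 60. It is nonnegative but not a perfect square, so the roots are real and irrational: λ = ± sqrt(60)/2 ≈ 3.873, -3.873.
Thus the eigenvalues (to 4 decimals) are 3.873 (modulus 3.873); -3.873 (modulus 3.873). The spectral radius is the largest modulus: r(A) = sqrt(60)/2 ≈ 3.873. (Cross-check: r(A) ≤ ||A||_2 ≈ 5; equality holds whenever A is normal, though it can also hold for some non-normal A.)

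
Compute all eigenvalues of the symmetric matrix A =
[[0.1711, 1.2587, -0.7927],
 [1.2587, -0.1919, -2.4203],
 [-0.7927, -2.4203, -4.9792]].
sigma(A) ≈ {-6, -1, 2}

A is real symmetric, so its spectrum consists of real eigenvalues. Expanding the characteristic polynomial of the displayed matrix gives
  det(λ I - A) = p(λ) = λ^3 + (5)λ^2 + (-8)λ + (-12).
Solving p(λ) = 0 yields eigenvalues ≈ -6, -1, 2. (A is shown rounded to 4 decimals, so these recover the underlying integer eigenvalues to within that precision.)
Verification: the trace of A = -5 equals the sum of eigenvalues -5, and det(A) ≈ 12.0003 matches the eigenvalue product 12.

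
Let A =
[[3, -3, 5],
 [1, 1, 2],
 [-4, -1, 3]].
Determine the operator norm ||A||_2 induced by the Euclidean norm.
||A||_2 ≈ 6.8745 (= sqrt(largest eigenvalue of A^T A))

||A||_2 = sigma_max(A) = sqrt(lambda_max(A^T A)). Form the symmetric matrix M = A^T A =
[[26, -4, 5],
 [-4, 11, -16],
 [5, -16, 38]].
Its characteristic polynomial (trace, sum of principal 2x2 minors, determinant of M give the coefficients) is
  p(λ) = det(λ I - M) = λ^3 - 75λ^2 + 1395λ - 3969.
No integer candidate from the rational root theorem (±divisors of 3969) is a root, so the roots are irrational. The cubic discriminant is Δ = 439172928 > 0, so there are three distinct real roots. p(3) = -432 and p(4) = 475 have opposite signs, so a root lies in (3, 4); Newton's method refines it to λ ≈ 3.4586. p(24) = 135 and p(25) = -344 have opposite signs, so a root lies in (24, 25); Newton's method refines it to λ ≈ 24.2826. p(47) = -256 and p(48) = 783 have opposite signs, so a root lies in (47, 48); Newton's method refines it to λ ≈ 47.2588. Check (Vieta): the three roots sum to 75, matching tr M = 75.
So the eigenvalues of A^T A are ≈ 3.4586, 24.2826, 47.2588 (all ≥ 0, as they must be for A^T A). The largest is λ_max ≈ 47.2588, hence ||A||_2 = sqrt(λ_max) ≈ 6.8745.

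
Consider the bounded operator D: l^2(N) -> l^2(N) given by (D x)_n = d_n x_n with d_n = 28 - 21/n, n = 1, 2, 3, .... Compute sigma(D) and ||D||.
sigma(D) = {28 - 21/n : n ≥ 1} ∪ {28}; ||D|| = 28

A bounded diagonal operator on l^2 with diagonal entries d_n has spectrum equal to the closure of {d_n : n ≥ 1}: every d_n is an eigenvalue (with eigenvector e_n), so {d_n} ⊂ sigma(D); the spectrum is closed, so its closure is too; and for lambda not in the closure, (D - lambda I) has bounded inverse (the diagonal entries 1/(d_n - lambda) are bounded). For our sequence d_n = 28 - 21/n, n = 1, 2, 3, ...:
  - {d_n} = {28 - 21/n : n ≥ 1}; the only limit point is 28
  - closure = {28 - 21/n : n ≥ 1} ∪ {28}
For the norm: a diagonal operator has ||D|| = sup_n |d_n|. Here d_n = 28 - 21/n increases monotonically from d_1 = 7 toward 28, with all terms in [7, 28); so sup_n |d_n| = 28 (the supremum is the limit, not attained). So ||D|| = 28.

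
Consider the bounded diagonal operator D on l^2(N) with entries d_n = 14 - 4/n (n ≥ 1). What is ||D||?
||D|| = 14

For a diagonal operator on l^2 with entries d_n, ||D|| = sup_n |d_n|. Here d_1 = 10, d_2 = 12, ..., and d_n = 14 - 4/n increases monotonically toward 14. All terms lie in [10, 14), so |d_n| = d_n and the supremum is the limit 14, which is not attained by any individual d_n. Hence ||D|| = 14.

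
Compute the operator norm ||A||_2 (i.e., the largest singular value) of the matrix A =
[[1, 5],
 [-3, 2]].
||A||_2 = sqrt((39 + sqrt(365))/2) ≈ 5.39 (= sqrt(largest eigenvalue of A^T A))

||A||_2 = sigma_max(A) = sqrt(lambda_max(A^T A)). Form the symmetric matrix M = A^T A =
[[10, -1],
 [-1, 29]].
Its characteristic polynomial (trace, determinant of M give the coefficients) is
  p(λ) = det(λ I - M) = λ^2 - 39λ + 289.
For λ^2 - 39λ + 289 the discriminant is 365. It is nonnegative but not a perfect square, so the roots are real and irrational: λ = (39 ± sqrt(365))/2 ≈ 29.0525, 9.9475.
So the eigenvalues of A^T A are ≈ 9.9475, 29.0525 (all ≥ 0, as they must be for A^T A). The largest is λ_max = (39 + sqrt(365))/2 ≈ 29.0525, hence ||A||_2 = sqrt(λ_max) = sqrt((39 + sqrt(365))/2) ≈ 5.39.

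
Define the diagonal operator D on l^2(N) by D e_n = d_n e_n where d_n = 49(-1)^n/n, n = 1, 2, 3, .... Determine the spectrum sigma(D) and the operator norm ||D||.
sigma(D) = {49(-1)^n/n : n ≥ 1} ∪ {0}; ||D|| = 49

A bounded diagonal operator on l^2 with diagonal entries d_n has spectrum equal to the closure of {d_n : n ≥ 1}: every d_n is an eigenvalue (with eigenvector e_n), so {d_n} ⊂ sigma(D); the spectrum is closed, so its closure is too; and for lambda not in the closure, (D - lambda I) has bounded inverse (the diagonal entries 1/(d_n - lambda) are bounded). For our sequence d_n = 49(-1)^n/n, n = 1, 2, 3, ...:
  - {d_n} = {49(-1)^n/n : n ≥ 1}; the only limit point is 0
  - closure = {49(-1)^n/n : n ≥ 1} ∪ {0}
For the norm: a diagonal operator has ||D|| = sup_n |d_n|. Here |d_n| = 49/n is decreasing, so sup_n |d_n| = |d_1| = 49. So ||D|| = 49.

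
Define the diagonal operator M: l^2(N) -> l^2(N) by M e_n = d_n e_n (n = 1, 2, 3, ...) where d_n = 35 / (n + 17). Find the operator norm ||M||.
||M|| = 35/18 (attained at n = 1)

For M diagonal, ||M|| = sup_n |d_n| = sup_n 35/(n + 17). This is positive and strictly decreasing in n, so the supremum is attained at n = 1: d_1 = 35/(1 + 17) = 35/18. Hence ||M|| = 35/18.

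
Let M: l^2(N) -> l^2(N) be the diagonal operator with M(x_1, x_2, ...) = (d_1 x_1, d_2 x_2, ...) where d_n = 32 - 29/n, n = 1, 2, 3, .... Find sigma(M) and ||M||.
sigma(M) = {32 - 29/n : n ≥ 1} ∪ {32}; ||M|| = 32

A bounded diagonal operator on l^2 with diagonal entries d_n has spectrum equal to the closure of {d_n : n ≥ 1}: every d_n is an eigenvalue (with eigenvector e_n), so {d_n} ⊂ sigma(M); the spectrum is closed, so its closure is too; and for lambda not in the closure, (M - lambda I) has bounded inverse (the diagonal entries 1/(d_n - lambda) are bounded). For our sequence d_n = 32 - 29/n, n = 1, 2, 3, ...:
  - {d_n} = {32 - 29/n : n ≥ 1}; the only limit point is 32
  - closure = {32 - 29/n : n ≥ 1} ∪ {32}
For the norm: a diagonal operator has ||M|| = sup_n |d_n|. Here d_n = 32 - 29/n increases monotonically from d_1 = 3 toward 32, with all terms in [3, 32); so sup_n |d_n| = 32 (the supremum is the limit, not attained). So ||M|| = 32.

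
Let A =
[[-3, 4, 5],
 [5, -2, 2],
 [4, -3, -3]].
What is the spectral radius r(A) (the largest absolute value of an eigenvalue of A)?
r(A) ≈ 9.1681

The eigenvalues of A are the roots of its characteristic polynomial. With M = A (coefficients from the trace, the sum of principal 2x2 minors, and det A):
  p(λ) = det(λ I - M) = λ^3 + 8λ^2 - 13λ - 21.
No integer candidate from the rational root theorem (±divisors of 21) is a root, so the roots are irrational. The cubic discriminant is Δ = 90017 > 0, so there are three distinct real roots. p(-10) = -91 and p(-9) = 15 have opposite signs, so a root lies in (-10, -9); Newton's method refines it to λ ≈ -9.1681. p(-2) = 29 and p(-1) = -1 have opposite signs, so a root lies in (-2, -1); Newton's method refines it to λ ≈ -1.0382. p(2) = -7 and p(3) = 39 have opposite signs, so a root lies in (2, 3); Newton's method refines it to λ ≈ 2.2063. Check (Vieta): the three roots sum to -8, matching tr M = -8.
Thus the eigenvalues (to 4 decimals) are -9.1681 (modulus 9.1681); -1.0382 (modulus 1.0382); 2.2063 (modulus 2.2063). The spectral radius is the largest modulus: r(A) ≈ 9.1681. (Cross-check: r(A) ≤ ||A||_2 ≈ 9.5304; equality holds whenever A is normal, though it can also hold for some non-normal A.)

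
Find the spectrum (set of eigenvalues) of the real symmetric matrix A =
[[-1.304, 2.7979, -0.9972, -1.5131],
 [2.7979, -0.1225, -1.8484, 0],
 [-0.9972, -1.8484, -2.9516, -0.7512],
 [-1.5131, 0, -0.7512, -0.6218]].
sigma(A) ≈ {-4, 0, 3} (-4 with multiplicity 2)

A is real symmetric, so its spectrum consists of real eigenvalues. Expanding the characteristic polynomial of the displayed matrix gives
  det(λ I - A) = p(λ) = λ^4 + (5)λ^3 + (-8)λ^2 + (-48)λ + (0.002).
Solving p(λ) = 0 yields eigenvalues ≈ -4, -4, 0, 3. (A is shown rounded to 4 decimals, so these recover the underlying integer eigenvalues to within that precision.)
Verification: the trace of A = -5 equals the sum of eigenvalues -5, and det(A) ≈ 0.0020 matches the eigenvalue product 0.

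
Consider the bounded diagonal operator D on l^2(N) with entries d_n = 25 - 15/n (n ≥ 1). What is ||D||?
||D|| = 25

For a diagonal operator on l^2 with entries d_n, ||D|| = sup_n |d_n|. Here d_1 = 10, d_2 = 35/2, ..., and d_n = 25 - 15/n increases monotonically toward 25. All terms lie in [10, 25), so |d_n| = d_n and the supremum is the limit 25, which is not attained by any individual d_n. Hence ||D|| = 25.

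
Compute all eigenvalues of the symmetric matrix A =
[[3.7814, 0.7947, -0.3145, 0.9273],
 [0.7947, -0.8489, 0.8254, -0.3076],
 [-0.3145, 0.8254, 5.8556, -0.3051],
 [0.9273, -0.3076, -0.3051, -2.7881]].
sigma(A) ≈ {-3, -1, 4, 6}

A is real symmetric, so its spectrum consists of real eigenvalues. Expanding the characteristic polynomial of the displayed matrix gives
  det(λ I - A) = p(λ) = λ^4 + (-6)λ^3 + (-13)λ^2 + (66)λ + (71.9987).
Solving p(λ) = 0 yields eigenvalues ≈ -3, -1, 4, 6. (A is shown rounded to 4 decimals, so these recover the underlying integer eigenvalues to within that precision.)
Verification: the trace of A = 6 equals the sum of eigenvalues 6, and det(A) ≈ 71.9987 matches the eigenvalue product 72.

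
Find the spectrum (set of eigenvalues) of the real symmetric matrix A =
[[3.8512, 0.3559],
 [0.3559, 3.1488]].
sigma(A) ≈ {3, 4}

A is real symmetric, so its spectrum consists of real eigenvalues. Expanding the characteristic polynomial of the displayed matrix gives
  det(λ I - A) = p(λ) = λ^2 + (-7)λ + (12).
Solving p(λ) = 0 yields eigenvalues ≈ 3, 4. (A is shown rounded to 4 decimals, so these recover the underlying integer eigenvalues to within that precision.)
Verification: the trace of A = 7 equals the sum of eigenvalues 7, and det(A) ≈ 12.0000 matches the eigenvalue product 12.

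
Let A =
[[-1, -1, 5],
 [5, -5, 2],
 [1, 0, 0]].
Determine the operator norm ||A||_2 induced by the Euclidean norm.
||A||_2 ≈ 7.5927 (= sqrt(largest eigenvalue of A^T A))

||A||_2 = sigma_max(A) = sqrt(lambda_max(A^T A)). Form the symmetric matrix M = A^T A =
[[27, -24, 5],
 [-24, 26, -15],
 [5, -15, 29]].
Its characteristic polynomial (trace, sum of principal 2x2 minors, determinant of M give the coefficients) is
  p(λ) = det(λ I - M) = λ^3 - 82λ^2 + 1413λ - 529.
No integer candidate from the rational root theorem (±divisors of 529) is a root, so the roots are irrational. The cubic discriminant is Δ = 2069347625 > 0, so there are three distinct real roots. p(0) = -529 and p(1) = 803 have opposite signs, so a root lies in (0, 1); Newton's method refines it to λ ≈ 0.3828. p(23) = 759 and p(24) = -25 have opposite signs, so a root lies in (23, 24); Newton's method refines it to λ ≈ 23.9685. p(57) = -1213 and p(58) = 689 have opposite signs, so a root lies in (57, 58); Newton's method refines it to λ ≈ 57.6486. Check (Vieta): the three roots sum to 82, matching tr M = 82.
So the eigenvalues of A^T A are ≈ 0.3828, 23.9685, 57.6486 (all ≥ 0, as they must be for A^T A). The largest is λ_max ≈ 57.6486, hence ||A||_2 = sqrt(λ_max) ≈ 7.5927.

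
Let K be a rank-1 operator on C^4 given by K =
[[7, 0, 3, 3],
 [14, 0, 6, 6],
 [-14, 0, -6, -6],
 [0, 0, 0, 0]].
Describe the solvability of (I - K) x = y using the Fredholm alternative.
(I - K) is singular (det(I - K) = 0, i.e. 1 ∈ sigma(K)). (I - K) x = y is solvable iff y ⊥ ker((I - K)^*) = span{(7, 0, 3, 3)}, i.e. iff 7y_1 + 3y_3 + 3y_4 = 0. When solvable, the solutions are x = y + c·(1, 2, -2, 0), c arbitrary (ker(I - K) = span{(1, 2, -2, 0)}, dimension 1).

K has rank 1, so it is an outer product K = u v^T: every row of K is a multiple of one row vector. Reading off the entries, u = (1, 2, -2, 0) and v = (7, 0, 3, 3) (row i of K equals u_i·v^T). A rank-one matrix u v^T satisfies K u = u (v·u) and kills the (3)-dimensional subspace v^⊥, so its characteristic polynomial is lambda^3 (lambda - v·u) with v·u = tr K = 1. Hence the eigenvalues of I - K are 1 (multiplicity 3) and 1 - (1) = 0, so det(I - K) = 0. (Direct check: I - K =
[[-6, 0, -3, -3],
 [-14, 1, -6, -6],
 [14, 0, 7, 6],
 [0, 0, 0, 1]]
has determinant 0.) So 1 is an eigenvalue of K and (I - K) is not invertible. The finite-dimensional Fredholm alternative says: either (I - K) is invertible, or ker(I - K) ≠ {0} and then range(I - K) = ker((I - K)^*)^⊥, with dim ker(I - K) = dim ker((I - K)^*). We are in the second case, so we need both kernels. Kernel of I - K: (I - K) u = u - u (v·u) = u - u = 0, so ker(I - K) = span{u} = span{(1, 2, -2, 0)} (it is exactly 1-dimensional because rank(I - K) = 3). Kernel of the adjoint: K is real, so (I - K)^* = I - K^T = I - v u^T, and (I - v u^T) v = v - v (u·v) = 0; hence ker((I - K)^*) = span{v} = span{(7, 0, 3, 3)}. Therefore (I - K) x = y is solvable iff <y, v> = 0, i.e. iff 7y_1 + 3y_3 + 3y_4 = 0. When this holds, K y = u (v·y) = 0, so (I - K) y = y and x = y is a particular solution; the full solution set is the line x = y + c·u = y + c·(1, 2, -2, 0), c ∈ C.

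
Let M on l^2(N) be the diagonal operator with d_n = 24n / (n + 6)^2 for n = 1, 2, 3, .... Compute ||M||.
||M|| = 1 (attained at n = 6)

For M diagonal, ||M|| = sup_n |d_n|. Treat f(x) = 24x / (x + 6)^2 for real x > 0. By the quotient rule, f'(x) = 24(6 - x)/(x + 6)^3, which is positive for x < 6 and negative for x > 6. So f has a unique maximum at x = 6, and since 6 is a positive integer, the supremum over n ≥ 1 is attained at n = 6: d_6 = 24·6/(6 + 6)^2 = 24·6/144 = 1. Hence ||M|| = 1.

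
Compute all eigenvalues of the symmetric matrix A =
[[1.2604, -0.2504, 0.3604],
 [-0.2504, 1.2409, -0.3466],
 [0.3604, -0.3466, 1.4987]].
sigma(A) ≈ {1, 2} (1 with multiplicity 2)

A is real symmetric, so its spectrum consists of real eigenvalues. Expanding the characteristic polynomial of the displayed matrix gives
  det(λ I - A) = p(λ) = λ^3 + (-4)λ^2 + (5)λ + (-2).
Solving p(λ) = 0 yields eigenvalues ≈ 1, 1, 2. (A is shown rounded to 4 decimals, so these recover the underlying integer eigenvalues to within that precision.)
Verification: the trace of A = 4 equals the sum of eigenvalues 4, and det(A) ≈ 2.0000 matches the eigenvalue product 2.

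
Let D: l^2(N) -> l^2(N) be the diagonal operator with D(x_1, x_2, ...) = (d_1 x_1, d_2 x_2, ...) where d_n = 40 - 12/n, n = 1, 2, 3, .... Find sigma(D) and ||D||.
sigma(D) = {40 - 12/n : n ≥ 1} ∪ {40}; ||D|| = 40

A bounded diagonal operator on l^2 with diagonal entries d_n has spectrum equal to the closure of {d_n : n ≥ 1}: every d_n is an eigenvalue (with eigenvector e_n), so {d_n} ⊂ sigma(D); the spectrum is closed, so its closure is too; and for lambda not in the closure, (D - lambda I) has bounded inverse (the diagonal entries 1/(d_n - lambda) are bounded). For our sequence d_n = 40 - 12/n, n = 1, 2, 3, ...:
  - {d_n} = {40 - 12/n : n ≥ 1}; the only limit point is 40
  - closure = {40 - 12/n : n ≥ 1} ∪ {40}
For the norm: a diagonal operator has ||D|| = sup_n |d_n|. Here d_n = 40 - 12/n increases monotonically from d_1 = 28 toward 40, with all terms in [28, 40); so sup_n |d_n| = 40 (the supremum is the limit, not attained). So ||D|| = 40.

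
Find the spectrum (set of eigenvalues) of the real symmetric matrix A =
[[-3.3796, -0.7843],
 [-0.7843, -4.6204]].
sigma(A) ≈ {-5, -3}

A is real symmetric, so its spectrum consists of real eigenvalues. Expanding the characteristic polynomial of the displayed matrix gives
  det(λ I - A) = p(λ) = λ^2 + (8)λ + (15).
Solving p(λ) = 0 yields eigenvalues ≈ -5, -3. (A is shown rounded to 4 decimals, so these recover the underlying integer eigenvalues to within that precision.)
Verification: the trace of A = -8 equals the sum of eigenvalues -8, and det(A) ≈ 15.0000 matches the eigenvalue product 15.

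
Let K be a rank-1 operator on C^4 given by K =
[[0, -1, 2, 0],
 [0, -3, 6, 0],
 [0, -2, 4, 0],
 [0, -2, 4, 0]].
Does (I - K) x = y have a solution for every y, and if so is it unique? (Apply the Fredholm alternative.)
(I - K) is singular (det(I - K) = 0, i.e. 1 ∈ sigma(K)). (I - K) x = y is solvable iff y ⊥ ker((I - K)^*) = span{(0, -1, 2, 0)}, i.e. iff -y_2 + 2y_3 = 0. When solvable, the solutions are x = y + c·(1, 3, 2, 2), c arbitrary (ker(I - K) = span{(1, 3, 2, 2)}, dimension 1).

K has rank 1, so it is an outer product K = u v^T: every row of K is a multiple of one row vector. Reading off the entries, u = (1, 3, 2, 2) and v = (0, -1, 2, 0) (row i of K equals u_i·v^T). A rank-one matrix u v^T satisfies K u = u (v·u) and kills the (3)-dimensional subspace v^⊥, so its characteristic polynomial is lambda^3 (lambda - v·u) with v·u = tr K = 1. Hence the eigenvalues of I - K are 1 (multiplicity 3) and 1 - (1) = 0, so det(I - K) = 0. (Direct check: I - K =
[[1, 1, -2, 0],
 [0, 4, -6, 0],
 [0, 2, -3, 0],
 [0, 2, -4, 1]]
has determinant 0.) So 1 is an eigenvalue of K and (I - K) is not invertible. The finite-dimensional Fredholm alternative says: either (I - K) is invertible, or ker(I - K) ≠ {0} and then range(I - K) = ker((I - K)^*)^⊥, with dim ker(I - K) = dim ker((I - K)^*). We are in the second case, so we need both kernels. Kernel of I - K: (I - K) u = u - u (v·u) = u - u = 0, so ker(I - K) = span{u} = span{(1, 3, 2, 2)} (it is exactly 1-dimensional because rank(I - K) = 3). Kernel of the adjoint: K is real, so (I - K)^* = I - K^T = I - v u^T, and (I - v u^T) v = v - v (u·v) = 0; hence ker((I - K)^*) = span{v} = span{(0, -1, 2, 0)}. Therefore (I - K) x = y is solvable iff <y, v> = 0, i.e. iff -y_2 + 2y_3 = 0. When this holds, K y = u (v·y) = 0, so (I - K) y = y and x = y is a particular solution; the full solution set is the line x = y + c·u = y + c·(1, 3, 2, 2), c ∈ C.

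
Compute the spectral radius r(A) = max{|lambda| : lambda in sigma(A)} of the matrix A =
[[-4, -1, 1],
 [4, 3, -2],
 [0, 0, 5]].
r(A) = 5

The eigenvalues of A are the roots of its characteristic polynomial. With M = A (coefficients from the trace, the sum of principal 2x2 minors, and det A):
  p(λ) = det(λ I - M) = λ^3 - 4λ^2 - 13λ + 40.
By the rational root theorem any rational root is an integer divisor of 40. Testing λ = 5: p(5) = 125 - 100 - 65 + 40 = 0, so λ = 5 is a root. Dividing out (λ - 5) leaves p(λ) = (λ - 5)(λ^2 + λ - 8). For λ^2 + λ - 8 the discriminant is 33. It is nonnegative but not a perfect square, so the roots are real and irrational: λ = (-1 ± sqrt(33))/2 ≈ 2.3723, -3.3723.
Thus the eigenvalues (to 4 decimals) are 2.3723 (modulus 2.3723); -3.3723 (modulus 3.3723); 5 (modulus 5). The spectral radius is the largest modulus: r(A) = 5. (Cross-check: r(A) ≤ ||A||_2 ≈ 7.0735; equality holds whenever A is normal, though it can also hold for some non-normal A.)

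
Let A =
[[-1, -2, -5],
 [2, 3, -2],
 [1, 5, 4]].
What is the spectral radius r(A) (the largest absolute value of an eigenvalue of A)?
r(A) ≈ 5.6755

The eigenvalues of A are the roots of its characteristic polynomial. With M = A (coefficients from the trace, the sum of principal 2x2 minors, and det A):
  p(λ) = det(λ I - M) = λ^3 - 6λ^2 + 24λ + 37.
No integer candidate from the rational root theorem (±divisors of 37) is a root, so the roots are irrational. The cubic discriminant is Δ = -135459 < 0, so there is one real root and a complex-conjugate pair. p(-2) = -43 and p(-1) = 6 have opposite signs, so a root lies in (-2, -1); Newton's method refines it to λ ≈ -1.1487. Dividing out (λ - (-1.1487)) leaves approximately λ^2 - 7.1487λ + 32.2114. For λ^2 - 7.1487λ + 32.2114 the discriminant is -77.7422. It is negative, so the remaining roots are the complex-conjugate pair λ ≈ 3.5743 ± 4.4086i. Their product equals the constant term, so |λ|^2 ≈ 32.2114 and |λ| ≈ 5.6755.
Thus the eigenvalues (to 4 decimals) are -1.1487 (modulus 1.1487); 3.5743 ± 4.4086i (modulus 5.6755). The spectral radius is the largest modulus: r(A) ≈ 5.6755. (Cross-check: r(A) ≤ ||A||_2 ≈ 8.2591; equality holds whenever A is normal, though it can also hold for some non-normal A.)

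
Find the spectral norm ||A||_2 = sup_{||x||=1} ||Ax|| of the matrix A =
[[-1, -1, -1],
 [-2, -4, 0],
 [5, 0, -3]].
||A||_2 ≈ 6.3072 (= sqrt(largest eigenvalue of A^T A))

||A||_2 = sigma_max(A) = sqrt(lambda_max(A^T A)). Form the symmetric matrix M = A^T A =
[[30, 9, -14],
 [9, 17, 1],
 [-14, 1, 10]].
Its characteristic polynomial (trace, sum of principal 2x2 minors, determinant of M give the coefficients) is
  p(λ) = det(λ I - M) = λ^3 - 57λ^2 + 702λ - 676.
No integer candidate from the rational root theorem (±divisors of 676) is a root, so the roots are irrational. The cubic discriminant is Δ = 191116692 > 0, so there are three distinct real roots. p(1) = -30 and p(2) = 508 have opposite signs, so a root lies in (1, 2); Newton's method refines it to λ ≈ 1.051. p(16) = 60 and p(17) = -302 have opposite signs, so a root lies in (16, 17); Newton's method refines it to λ ≈ 16.1688. p(39) = -676 and p(40) = 204 have opposite signs, so a root lies in (39, 40); Newton's method refines it to λ ≈ 39.7802. Check (Vieta): the three roots sum to 57, matching tr M = 57.
So the eigenvalues of A^T A are ≈ 1.051, 16.1688, 39.7802 (all ≥ 0, as they must be for A^T A). The largest is λ_max ≈ 39.7802, hence ||A||_2 = sqrt(λ_max) ≈ 6.3072.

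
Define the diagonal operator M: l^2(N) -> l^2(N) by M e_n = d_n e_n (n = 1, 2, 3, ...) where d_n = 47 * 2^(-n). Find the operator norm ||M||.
||M|| = 47/2 (attained at n = 1)

For M diagonal, ||M|| = sup_n |d_n|. The sequence d_n = 47 * 2^(-n) is positive and strictly decreasing (ratio 2^(-1) < 1), so the supremum is d_1 = 47/2. Hence ||M|| = 47/2.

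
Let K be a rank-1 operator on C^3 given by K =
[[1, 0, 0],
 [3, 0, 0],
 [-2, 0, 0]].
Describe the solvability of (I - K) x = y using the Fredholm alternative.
(I - K) is singular (det(I - K) = 0, i.e. 1 ∈ sigma(K)). (I - K) x = y is solvable iff y ⊥ ker((I - K)^*) = span{(1, 0, 0)}, i.e. iff y_1 = 0. When solvable, the solutions are x = y + c·(1, 3, -2), c arbitrary (ker(I - K) = span{(1, 3, -2)}, dimension 1).

K has rank 1, so it is an outer product K = u v^T: every row of K is a multiple of one row vector. Reading off the entries, u = (1, 3, -2) and v = (1, 0, 0) (row i of K equals u_i·v^T). A rank-one matrix u v^T satisfies K u = u (v·u) and kills the (2)-dimensional subspace v^⊥, so its characteristic polynomial is lambda^2 (lambda - v·u) with v·u = tr K = 1. Hence the eigenvalues of I - K are 1 (multiplicity 2) and 1 - (1) = 0, so det(I - K) = 0. (Direct check: I - K =
[[0, 0, 0],
 [-3, 1, 0],
 [2, 0, 1]]
has determinant 0.) So 1 is an eigenvalue of K and (I - K) is not invertible. The finite-dimensional Fredholm alternative says: either (I - K) is invertible, or ker(I - K) ≠ {0} and then range(I - K) = ker((I - K)^*)^⊥, with dim ker(I - K) = dim ker((I - K)^*). We are in the second case, so we need both kernels. Kernel of I - K: (I - K) u = u - u (v·u) = u - u = 0, so ker(I - K) = span{u} = span{(1, 3, -2)} (it is exactly 1-dimensional because rank(I - K) = 2). Kernel of the adjoint: K is real, so (I - K)^* = I - K^T = I - v u^T, and (I - v u^T) v = v - v (u·v) = 0; hence ker((I - K)^*) = span{v} = span{(1, 0, 0)}. Therefore (I - K) x = y is solvable iff <y, v> = 0, i.e. iff y_1 = 0. When this holds, K y = u (v·y) = 0, so (I - K) y = y and x = y is a particular solution; the full solution set is the line x = y + c·u = y + c·(1, 3, -2), c ∈ C.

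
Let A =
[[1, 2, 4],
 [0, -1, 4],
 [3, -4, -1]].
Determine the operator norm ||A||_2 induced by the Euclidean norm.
||A||_2 ≈ 6.1278 (= sqrt(largest eigenvalue of A^T A))

||A||_2 = sigma_max(A) = sqrt(lambda_max(A^T A)). Form the symmetric matrix M = A^T A =
[[10, -10, 1],
 [-10, 21, 8],
 [1, 8, 33]].
Its characteristic polynomial (trace, sum of principal 2x2 minors, determinant of M give the coefficients) is
  p(λ) = det(λ I - M) = λ^3 - 64λ^2 + 1068λ - 2809.
No integer candidate from the rational root theorem (±divisors of 2809) is a root, so the roots are irrational. The cubic discriminant is Δ = 96771029 > 0, so there are three distinct real roots. p(3) = -154 and p(4) = 503 have opposite signs, so a root lies in (3, 4); Newton's method refines it to λ ≈ 3.2203. p(23) = 66 and p(24) = -217 have opposite signs, so a root lies in (23, 24); Newton's method refines it to λ ≈ 23.2293. p(37) = -256 and p(38) = 231 have opposite signs, so a root lies in (37, 38); Newton's method refines it to λ ≈ 37.5503. Check (Vieta): the three roots sum to 64, matching tr M = 64.
So the eigenvalues of A^T A are ≈ 3.2203, 23.2293, 37.5503 (all ≥ 0, as they must be for A^T A). The largest is λ_max ≈ 37.5503, hence ||A||_2 = sqrt(λ_max) ≈ 6.1278.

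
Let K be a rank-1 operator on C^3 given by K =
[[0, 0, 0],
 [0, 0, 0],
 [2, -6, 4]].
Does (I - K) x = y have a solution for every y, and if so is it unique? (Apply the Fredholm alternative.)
(I - K) is invertible (det(I - K) = -3 ≠ 0), so for every y in C^3 the equation (I - K) x = y has a unique solution.

K has rank 1, so it is an outer product K = u v^T: every row of K is a multiple of one row vector. Reading off the entries, u = (0, 0, 2) and v = (1, -3, 2) (row i of K equals u_i·v^T). A rank-one matrix u v^T satisfies K u = u (v·u) and kills the (2)-dimensional subspace v^⊥, so its characteristic polynomial is lambda^2 (lambda - v·u) with v·u = tr K = 4. Hence the eigenvalues of I - K are 1 (multiplicity 2) and 1 - (4) = -3, so det(I - K) = -3. (Direct check: I - K =
[[1, 0, 0],
 [0, 1, 0],
 [-2, 6, -3]]
has determinant -3.) The finite-dimensional Fredholm alternative says: either (I - K) is invertible, or ker(I - K) ≠ {0} and then range(I - K) = ker((I - K)^*)^⊥, with dim ker(I - K) = dim ker((I - K)^*). Since det(I - K) ≠ 0, 1 is not an eigenvalue of K and ker(I - K) = {0}, so we are in the first case: for every y there is a unique x = (I - K)^(-1) y. Explicitly, by the Sherman–Morrison formula, (I - u v^T)^(-1) = I + u v^T/(1 - v·u), i.e. (I - K)^(-1) = I + K/(-3).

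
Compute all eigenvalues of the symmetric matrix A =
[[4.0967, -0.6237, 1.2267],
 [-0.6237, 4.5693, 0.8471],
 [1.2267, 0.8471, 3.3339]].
sigma(A) ≈ {2, 5} (5 with multiplicity 2)

A is real symmetric, so its spectrum consists of real eigenvalues. Expanding the characteristic polynomial of the displayed matrix gives
  det(λ I - A) = p(λ) = λ^3 + (-12)λ^2 + (45)λ + (-49.9988).
Solving p(λ) = 0 yields eigenvalues ≈ 2, 5, 5. (A is shown rounded to 4 decimals, so these recover the underlying integer eigenvalues to within that precision.)
Verification: the trace of A = 12 equals the sum of eigenvalues 12, and det(A) ≈ 49.9988 matches the eigenvalue product 50.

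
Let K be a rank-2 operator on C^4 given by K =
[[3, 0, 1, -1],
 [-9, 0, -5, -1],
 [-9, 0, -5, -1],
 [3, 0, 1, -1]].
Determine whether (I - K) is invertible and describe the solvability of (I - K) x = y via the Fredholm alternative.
(I - K) is invertible (det(I - K) = 4 ≠ 0), so for every y in C^4 the equation (I - K) x = y has a unique solution.

K has rank 2 and factors as K = U V^T = u1 v1^T + u2 v2^T with u1 = (1, -3, -3, 1), v1 = (3, 0, 2, 1), u2 = (1, -1, -1, 1), v2 = (0, 0, -1, -2) (multiplying out reproduces the displayed K). The nonzero eigenvalues of U V^T coincide with those of the 2 x 2 matrix G = V^T U = [[v1·u1, v1·u2], [v2·u1, v2·u2]] = [[-2, 2], [1, -1]], and by the Sylvester determinant identity det(I_4 - U V^T) = det(I_2 - V^T U) = det([[3, -2], [-1, 2]]) = (3)(2) - (-2)(-1) = 4. (Direct check: I - K =
[[-2, 0, -1, 1],
 [9, 1, 5, 1],
 [9, 0, 6, 1],
 [-3, 0, -1, 2]]
has determinant 4.) The finite-dimensional Fredholm alternative says: either (I - K) is invertible, or ker(I - K) ≠ {0} and then range(I - K) = ker((I - K)^*)^⊥, with dim ker(I - K) = dim ker((I - K)^*). Since det(I - K) ≠ 0, 1 is not an eigenvalue of K and ker(I - K) = {0}, so we are in the first case: for every y there is a unique x = (I - K)^(-1) y. (Explicitly, by the Woodbury identity, (I - U V^T)^(-1) = I + U (I_2 - G)^(-1) V^T.)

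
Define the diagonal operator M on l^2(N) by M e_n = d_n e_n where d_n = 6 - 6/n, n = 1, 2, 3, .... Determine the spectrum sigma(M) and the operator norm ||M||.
sigma(M) = {6 - 6/n : n ≥ 1} ∪ {6}; ||M|| = 6

A bounded diagonal operator on l^2 with diagonal entries d_n has spectrum equal to the closure of {d_n : n ≥ 1}: every d_n is an eigenvalue (with eigenvector e_n), so {d_n} ⊂ sigma(M); the spectrum is closed, so its closure is too; and for lambda not in the closure, (M - lambda I) has bounded inverse (the diagonal entries 1/(d_n - lambda) are bounded). For our sequence d_n = 6 - 6/n, n = 1, 2, 3, ...:
  - {d_n} = {6 - 6/n : n ≥ 1}; the only limit point is 6
  - closure = {6 - 6/n : n ≥ 1} ∪ {6}
For the norm: a diagonal operator has ||M|| = sup_n |d_n|. Here d_n = 6 - 6/n increases monotonically from d_1 = 0 toward 6, with all terms in [0, 6); so sup_n |d_n| = 6 (the supremum is the limit, not attained). So ||M|| = 6.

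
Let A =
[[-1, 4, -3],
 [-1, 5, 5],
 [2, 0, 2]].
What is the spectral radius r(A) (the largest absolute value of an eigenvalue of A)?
r(A) ≈ 5.7848

The eigenvalues of A are the roots of its characteristic polynomial. With M = A (coefficients from the trace, the sum of principal 2x2 minors, and det A):
  p(λ) = det(λ I - M) = λ^3 - 6λ^2 + 13λ - 68.
No integer candidate from the rational root theorem (±divisors of 68) is a root, so the roots are irrational. The cubic discriminant is Δ = -90832 < 0, so there is one real root and a complex-conjugate pair. p(5) = -28 and p(6) = 10 have opposite signs, so a root lies in (5, 6); Newton's method refines it to λ ≈ 5.7848. Dividing out (λ - (5.7848)) leaves approximately λ^2 - 0.2152λ + 11.755. For λ^2 - 0.2152λ + 11.755 the discriminant is -46.9736. It is negative, so the remaining roots are the complex-conjugate pair λ ≈ 0.1076 ± 3.4269i. Their product equals the constant term, so |λ|^2 ≈ 11.755 and |λ| ≈ 3.4286.
Thus the eigenvalues (to 4 decimals) are 5.7848 (modulus 5.7848); 0.1076 ± 3.4269i (modulus 3.4286). The spectral radius is the largest modulus: r(A) ≈ 5.7848. (Cross-check: r(A) ≤ ||A||_2 ≈ 7.2958; equality holds whenever A is normal, though it can also hold for some non-normal A.)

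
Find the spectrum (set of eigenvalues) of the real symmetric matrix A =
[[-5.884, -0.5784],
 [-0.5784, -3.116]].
sigma(A) ≈ {-6, -3}

A is real symmetric, so its spectrum consists of real eigenvalues. Expanding the characteristic polynomial of the displayed matrix gives
  det(λ I - A) = p(λ) = λ^2 + (9)λ + (18).
Solving p(λ) = 0 yields eigenvalues ≈ -6, -3. (A is shown rounded to 4 decimals, so these recover the underlying integer eigenvalues to within that precision.)
Verification: the trace of A = -9 equals the sum of eigenvalues -9, and det(A) ≈ 18.0000 matches the eigenvalue product 18.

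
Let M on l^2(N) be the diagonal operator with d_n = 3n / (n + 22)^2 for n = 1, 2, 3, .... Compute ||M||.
||M|| = 3/88 (attained at n = 22)

For M diagonal, ||M|| = sup_n |d_n|. Treat f(x) = 3x / (x + 22)^2 for real x > 0. By the quotient rule, f'(x) = 3(22 - x)/(x + 22)^3, which is positive for x < 22 and negative for x > 22. So f has a unique maximum at x = 22, and since 22 is a positive integer, the supremum over n ≥ 1 is attained at n = 22: d_22 = 3·22/(22 + 22)^2 = 3·22/1936 = 3/88. Hence ||M|| = 3/88.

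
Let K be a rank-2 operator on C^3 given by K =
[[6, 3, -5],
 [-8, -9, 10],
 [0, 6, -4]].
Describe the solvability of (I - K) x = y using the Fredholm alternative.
(I - K) is invertible (det(I - K) = -70 ≠ 0), so for every y in C^3 the equation (I - K) x = y has a unique solution.

K has rank 2 and factors as K = U V^T = u1 v1^T + u2 v2^T with u1 = (1, -3, 2), v1 = (2, 3, -3), u2 = (-2, 1, 2), v2 = (-2, 0, 1) (multiplying out reproduces the displayed K). The nonzero eigenvalues of U V^T coincide with those of the 2 x 2 matrix G = V^T U = [[v1·u1, v1·u2], [v2·u1, v2·u2]] = [[-13, -7], [0, 6]], and by the Sylvester determinant identity det(I_3 - U V^T) = det(I_2 - V^T U) = det([[14, 7], [0, -5]]) = (14)(-5) - (7)(0) = -70. (Direct check: I - K =
[[-5, -3, 5],
 [8, 10, -10],
 [0, -6, 5]]
has determinant -70.) The finite-dimensional Fredholm alternative says: either (I - K) is invertible, or ker(I - K) ≠ {0} and then range(I - K) = ker((I - K)^*)^⊥, with dim ker(I - K) = dim ker((I - K)^*). Since det(I - K) ≠ 0, 1 is not an eigenvalue of K and ker(I - K) = {0}, so we are in the first case: for every y there is a unique x = (I - K)^(-1) y. (Explicitly, by the Woodbury identity, (I - U V^T)^(-1) = I + U (I_2 - G)^(-1) V^T.)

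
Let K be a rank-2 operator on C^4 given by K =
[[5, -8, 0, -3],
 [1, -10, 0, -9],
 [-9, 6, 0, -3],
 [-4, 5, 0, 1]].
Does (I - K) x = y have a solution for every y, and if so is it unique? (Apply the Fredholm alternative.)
(I - K) is invertible (det(I - K) = -9 ≠ 0), so for every y in C^4 the equation (I - K) x = y has a unique solution.

K has rank 2 and factors as K = U V^T = u1 v1^T + u2 v2^T with u1 = (1, -1, -3, -1), v1 = (2, 1, 0, 3), u2 = (3, 3, -3, -2), v2 = (1, -3, 0, -2) (multiplying out reproduces the displayed K). The nonzero eigenvalues of U V^T coincide with those of the 2 x 2 matrix G = V^T U = [[v1·u1, v1·u2], [v2·u1, v2·u2]] = [[-2, 3], [6, -2]], and by the Sylvester determinant identity det(I_4 - U V^T) = det(I_2 - V^T U) = det([[3, -3], [-6, 3]]) = (3)(3) - (-3)(-6) = -9. (Direct check: I - K =
[[-4, 8, 0, 3],
 [-1, 11, 0, 9],
 [9, -6, 1, 3],
 [4, -5, 0, 0]]
has determinant -9.) The finite-dimensional Fredholm alternative says: either (I - K) is invertible, or ker(I - K) ≠ {0} and then range(I - K) = ker((I - K)^*)^⊥, with dim ker(I - K) = dim ker((I - K)^*). Since det(I - K) ≠ 0, 1 is not an eigenvalue of K and ker(I - K) = {0}, so we are in the first case: for every y there is a unique x = (I - K)^(-1) y. (Explicitly, by the Woodbury identity, (I - U V^T)^(-1) = I + U (I_2 - G)^(-1) V^T.)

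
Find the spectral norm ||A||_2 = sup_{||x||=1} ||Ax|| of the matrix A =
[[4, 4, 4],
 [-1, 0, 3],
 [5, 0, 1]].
||A||_2 = 8 (= sqrt(largest eigenvalue of A^T A))

||A||_2 = sigma_max(A) = sqrt(lambda_max(A^T A)). Form the symmetric matrix M = A^T A =
[[42, 16, 18],
 [16, 16, 16],
 [18, 16, 26]].
Its characteristic polynomial (trace, sum of principal 2x2 minors, determinant of M give the coefficients) is
  p(λ) = det(λ I - M) = λ^3 - 84λ^2 + 1344λ - 4096.
By the rational root theorem any rational root is an integer divisor of 4096. Testing λ = 64: p(64) = 262144 - 344064 + 86016 - 4096 = 0, so λ = 64 is a root. Dividing out (λ - 64) leaves p(λ) = (λ - 64)(λ^2 - 20λ + 64). For λ^2 - 20λ + 64 the discriminant is 144. It is a perfect square (12^2), so the roots are rational: λ = (20 ± 12)/2 = 16, 4.
So the eigenvalues of A^T A are ≈ 4, 16, 64 (all ≥ 0, as they must be for A^T A). The largest is λ_max = 64, hence ||A||_2 = sqrt(λ_max) = 8.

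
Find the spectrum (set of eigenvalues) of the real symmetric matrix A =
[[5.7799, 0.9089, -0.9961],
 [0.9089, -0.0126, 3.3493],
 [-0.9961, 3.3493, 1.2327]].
sigma(A) ≈ {-3, 4, 6}

A is real symmetric, so its spectrum consists of real eigenvalues. Expanding the characteristic polynomial of the displayed matrix gives
  det(λ I - A) = p(λ) = λ^3 + (-7)λ^2 + (-6)λ + (71.998).
Solving p(λ) = 0 yields eigenvalues ≈ -3, 4, 6. (A is shown rounded to 4 decimals, so these recover the underlying integer eigenvalues to within that precision.)
Verification: the trace of A = 7 equals the sum of eigenvalues 7, and det(A) ≈ -71.9980 matches the eigenvalue product -72.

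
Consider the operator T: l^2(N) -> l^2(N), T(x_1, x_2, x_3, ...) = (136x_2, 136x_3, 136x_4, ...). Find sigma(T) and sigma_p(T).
sigma(T) = closed disk {z in C : |z| ≤ 136}; sigma_p(T) = open disk {z in C : |z| < 136}

Note T = 136·V where V is the unit left shift (V x)_k = x_{k+1}; so sigma(T) = 136·sigma(V) and ||T|| = 136||V||. ||T x||^2 = 18496sum_{k≥2} |x_k|^2 ≤ 18496||x||^2, with equality on {x : x_1 = 0}, so ||T|| = 136. For any lambda with |lambda| < 136, set r = lambda/136 (|r| < 1); the vector x = (1, r, r^2, ...) is in l^2 and satisfies T x = 136(r, r^2, ...) = lambda x, so lambda is an eigenvalue. On the boundary |lambda| = 136 the geometric series diverges, so no l^2 eigenvector exists, but these lambda lie in the approximate point spectrum. Hence sigma(T) is the closed disk of radius 136 and sigma_p(T) is the open disk.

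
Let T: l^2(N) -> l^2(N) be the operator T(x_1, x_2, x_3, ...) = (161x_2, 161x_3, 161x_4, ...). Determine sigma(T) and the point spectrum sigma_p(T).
sigma(T) = closed disk {z in C : |z| ≤ 161}; sigma_p(T) = open disk {z in C : |z| < 161}

Note T = 161·V where V is the unit left shift (V x)_k = x_{k+1}; so sigma(T) = 161·sigma(V) and ||T|| = 161||V||. ||T x||^2 = 25921sum_{k≥2} |x_k|^2 ≤ 25921||x||^2, with equality on {x : x_1 = 0}, so ||T|| = 161. For any lambda with |lambda| < 161, set r = lambda/161 (|r| < 1); the vector x = (1, r, r^2, ...) is in l^2 and satisfies T x = 161(r, r^2, ...) = lambda x, so lambda is an eigenvalue. On the boundary |lambda| = 161 the geometric series diverges, so no l^2 eigenvector exists, but these lambda lie in the approximate point spectrum. Hence sigma(T) is the closed disk of radius 161 and sigma_p(T) is the open disk.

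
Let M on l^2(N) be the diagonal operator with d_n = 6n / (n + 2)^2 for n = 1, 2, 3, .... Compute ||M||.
||M|| = 3/4 (attained at n = 2)

For M diagonal, ||M|| = sup_n |d_n|. Treat f(x) = 6x / (x + 2)^2 for real x > 0. By the quotient rule, f'(x) = 6(2 - x)/(x + 2)^3, which is positive for x < 2 and negative for x > 2. So f has a unique maximum at x = 2, and since 2 is a positive integer, the supremum over n ≥ 1 is attained at n = 2: d_2 = 6·2/(2 + 2)^2 = 6·2/16 = 3/4. Hence ||M|| = 3/4.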